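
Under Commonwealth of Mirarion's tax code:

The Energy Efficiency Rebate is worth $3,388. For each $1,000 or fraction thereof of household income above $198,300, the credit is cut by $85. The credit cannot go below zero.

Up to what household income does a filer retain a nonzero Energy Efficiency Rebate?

$237,300

After 39 increments the reduction is 39 × $85 = $3,315, leaving $73; one more increment wipes it out. Increment 39 ends at excess 39 × $1,000 = $39,000, so the highest qualifying income is $198,300 + $39,000 = $237,300.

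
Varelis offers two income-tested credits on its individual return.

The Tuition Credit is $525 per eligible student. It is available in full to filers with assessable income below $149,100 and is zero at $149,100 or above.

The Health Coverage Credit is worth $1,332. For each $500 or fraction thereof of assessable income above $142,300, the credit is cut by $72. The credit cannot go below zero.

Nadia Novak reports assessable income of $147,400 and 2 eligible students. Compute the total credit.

$1,590

Tuition Credit: base = 2 × $525 = $1,050. $147,400 is below the $149,100 cutoff, so the full $1,050 applies.
Health Coverage Credit: income exceeds $142,300 by $5,100, which is 11 full-or-partial $500 increments; reduction = 11 × $72 = $792, leaving $540.
Total: $1,050 + $540 = $1,590.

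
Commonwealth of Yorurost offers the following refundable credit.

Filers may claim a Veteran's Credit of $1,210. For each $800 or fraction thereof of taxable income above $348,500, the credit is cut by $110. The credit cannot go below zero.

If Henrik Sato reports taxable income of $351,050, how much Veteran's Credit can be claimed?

$770

Veteran's Credit: income exceeds $348,500 by $2,550, which is 4 full-or-partial $800 increments; reduction = 4 × $110 = $440, leaving $770.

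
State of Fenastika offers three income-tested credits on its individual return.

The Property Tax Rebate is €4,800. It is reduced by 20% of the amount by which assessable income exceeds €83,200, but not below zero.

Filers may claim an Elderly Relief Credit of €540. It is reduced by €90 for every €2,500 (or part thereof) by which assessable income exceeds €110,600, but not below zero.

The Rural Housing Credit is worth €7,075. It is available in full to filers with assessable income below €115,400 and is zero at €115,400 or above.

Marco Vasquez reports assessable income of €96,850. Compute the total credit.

€9,685

Property Tax Rebate: 20% of the €13,650 excess over €83,200 is €2,730; credit = €4,800 − €2,730 = €2,070.
Elderly Relief Credit: €96,850 is at or below the €110,600 threshold, so the full €540 applies.
Rural Housing Credit: €96,850 is below the €115,400 cutoff, so the full €7,075 applies.
Total: €2,070 + €540 + €7,075 = €9,685.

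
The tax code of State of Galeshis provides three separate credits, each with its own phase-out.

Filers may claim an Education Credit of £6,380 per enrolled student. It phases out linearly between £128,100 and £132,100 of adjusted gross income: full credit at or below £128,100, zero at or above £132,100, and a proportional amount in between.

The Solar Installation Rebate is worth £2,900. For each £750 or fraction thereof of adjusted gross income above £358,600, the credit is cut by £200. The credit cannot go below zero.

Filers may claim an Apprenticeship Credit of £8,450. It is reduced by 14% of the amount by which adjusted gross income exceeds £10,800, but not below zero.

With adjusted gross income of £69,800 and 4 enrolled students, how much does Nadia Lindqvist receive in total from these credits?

£28,610

Education Credit: base = 4 × £6,380 = £25,520. £69,800 is at or below the £128,100 threshold, so the full £25,520 applies.
Solar Installation Rebate: £69,800 is at or below the £358,600 threshold, so the full £2,900 applies.
Apprenticeship Credit: 14% of the £59,000 excess over £10,800 is £8,260; credit = £8,450 − £8,260 = £190.
Total: £25,520 + £2,900 + £190 = £28,610.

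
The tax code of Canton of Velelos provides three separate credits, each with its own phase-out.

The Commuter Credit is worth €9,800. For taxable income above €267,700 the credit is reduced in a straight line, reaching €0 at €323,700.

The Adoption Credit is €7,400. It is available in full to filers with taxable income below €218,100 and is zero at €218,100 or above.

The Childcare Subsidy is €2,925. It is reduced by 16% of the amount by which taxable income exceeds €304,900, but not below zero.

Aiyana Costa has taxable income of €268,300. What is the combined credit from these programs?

€12,620

Commuter Credit: €268,300 is €600 into a €56,000 phase-out range, leaving 55,400/56,000 of the credit: €9,800 × 55,400/56,000 = €9,695.
Adoption Credit: €268,300 meets or exceeds the €218,100 cutoff, so the credit is €0.
Childcare Subsidy: €268,300 is at or below the €304,900 threshold, so the full €2,925 applies.
Total: €9,695 + €0 + €2,925 = €12,620.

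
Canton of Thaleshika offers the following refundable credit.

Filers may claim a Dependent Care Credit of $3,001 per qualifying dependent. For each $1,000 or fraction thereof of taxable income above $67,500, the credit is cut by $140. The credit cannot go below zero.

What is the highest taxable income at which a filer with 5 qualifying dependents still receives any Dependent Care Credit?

$174,500

Full credit = 5 × $3,001 = $15,005.
After 107 increments the reduction is 107 × $140 = $14,980, leaving $25; one more increment wipes it out. Increment 107 ends at excess 107 × $1,000 = $107,000, so the highest qualifying income is $67,500 + $107,000 = $174,500.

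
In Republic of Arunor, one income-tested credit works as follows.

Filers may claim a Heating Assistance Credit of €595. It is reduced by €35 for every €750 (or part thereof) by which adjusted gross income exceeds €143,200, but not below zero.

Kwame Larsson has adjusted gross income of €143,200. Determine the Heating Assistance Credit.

Heating Assistance Credit: €143,200 is at or below the €143,200 threshold, so the full €595 applies.

€595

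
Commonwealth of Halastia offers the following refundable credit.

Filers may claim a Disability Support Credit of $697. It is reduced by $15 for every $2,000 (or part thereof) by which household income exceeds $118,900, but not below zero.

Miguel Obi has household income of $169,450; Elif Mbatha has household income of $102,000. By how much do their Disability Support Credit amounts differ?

$390

Miguel ($169,450): Disability Support Credit: income exceeds $118,900 by $50,550, which is 26 full-or-partial $2,000 increments; reduction = 26 × $15 = $390, leaving $307.
Elif ($102,000): Disability Support Credit: $102,000 is at or below the $118,900 threshold, so the full $697 applies.
Difference: |$307 − $697| = $390.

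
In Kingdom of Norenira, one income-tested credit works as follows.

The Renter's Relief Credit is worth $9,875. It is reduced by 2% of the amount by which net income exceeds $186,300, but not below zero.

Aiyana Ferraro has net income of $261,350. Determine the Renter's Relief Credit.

$8,374

Renter's Relief Credit: 2% of the $75,050 excess over $186,300 is $1,501; credit = $9,875 − $1,501 = $8,374.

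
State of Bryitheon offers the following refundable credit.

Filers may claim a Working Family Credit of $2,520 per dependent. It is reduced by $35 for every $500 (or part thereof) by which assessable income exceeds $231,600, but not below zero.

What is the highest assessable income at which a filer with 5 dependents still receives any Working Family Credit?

$411,100

Full credit = 5 × $2,520 = $12,600.
After 359 increments the reduction is 359 × $35 = $12,565, leaving $35; one more increment wipes it out. Increment 359 ends at excess 359 × $500 = $179,500, so the highest qualifying income is $231,600 + $179,500 = $411,100.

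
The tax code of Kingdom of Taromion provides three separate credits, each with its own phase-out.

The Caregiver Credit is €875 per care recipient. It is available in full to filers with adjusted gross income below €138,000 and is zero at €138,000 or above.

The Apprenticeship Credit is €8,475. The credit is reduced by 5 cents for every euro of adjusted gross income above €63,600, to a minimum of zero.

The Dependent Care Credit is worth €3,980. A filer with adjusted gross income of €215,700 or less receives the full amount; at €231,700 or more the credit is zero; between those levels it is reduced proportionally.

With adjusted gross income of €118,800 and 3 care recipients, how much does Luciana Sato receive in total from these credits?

Caregiver Credit: base = 3 × €875 = €2,625. €118,800 is below the €138,000 cutoff, so the full €2,625 applies.
Apprenticeship Credit: 5% of the €55,200 excess over €63,600 is €2,760; credit = €8,475 − €2,760 = €5,715.
Dependent Care Credit: €118,800 is at or below the €215,700 threshold, so the full €3,980 applies.
Total: €2,625 + €5,715 + €3,980 = €12,320.

€12,320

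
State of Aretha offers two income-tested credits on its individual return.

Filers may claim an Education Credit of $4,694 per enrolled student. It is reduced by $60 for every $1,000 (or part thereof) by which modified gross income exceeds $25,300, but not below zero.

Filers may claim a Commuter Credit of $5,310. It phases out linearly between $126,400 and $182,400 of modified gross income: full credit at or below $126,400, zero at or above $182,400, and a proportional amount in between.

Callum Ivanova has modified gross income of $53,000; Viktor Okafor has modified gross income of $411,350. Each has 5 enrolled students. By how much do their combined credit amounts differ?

Callum ($53,000): Education Credit: base = 5 × $4,694 = $23,470. income exceeds $25,300 by $27,700, which is 28 full-or-partial $1,000 increments; reduction = 28 × $60 = $1,680, leaving $21,790. Commuter Credit: $53,000 is at or below the $126,400 threshold, so the full $5,310 applies. total $21,790 + $5,310 = $27,100
Viktor ($411,350): Education Credit: base = 5 × $4,694 = $23,470. income exceeds $25,300 by $386,050, which is 387 full-or-partial $1,000 increments; reduction = 387 × $60 = $23,220, leaving $250. Commuter Credit: $411,350 is at or above $182,400, so the credit is $0. total $250 + $0 = $250
Difference: |$27,100 − $250| = $26,850.

$26,850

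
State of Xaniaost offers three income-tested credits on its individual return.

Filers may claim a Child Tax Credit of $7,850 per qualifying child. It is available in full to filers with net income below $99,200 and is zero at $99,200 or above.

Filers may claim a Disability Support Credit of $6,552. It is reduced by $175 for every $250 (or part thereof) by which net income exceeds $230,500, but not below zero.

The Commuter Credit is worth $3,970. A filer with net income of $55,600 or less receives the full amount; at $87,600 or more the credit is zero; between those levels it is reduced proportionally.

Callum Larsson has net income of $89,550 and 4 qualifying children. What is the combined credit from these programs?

Child Tax Credit: base = 4 × $7,850 = $31,400. $89,550 is below the $99,200 cutoff, so the full $31,400 applies.
Disability Support Credit: $89,550 is at or below the $230,500 threshold, so the full $6,552 applies.
Commuter Credit: $89,550 is at or above $87,600, so the credit is $0.
Total: $31,400 + $6,552 + $0 = $37,952.

$37,952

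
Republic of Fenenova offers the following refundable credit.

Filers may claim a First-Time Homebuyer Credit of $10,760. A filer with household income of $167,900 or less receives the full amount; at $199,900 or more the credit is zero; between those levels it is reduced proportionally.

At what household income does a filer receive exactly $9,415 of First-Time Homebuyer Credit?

$9,415 is 9,415/10,760 of the full $10,760, so 1,345/10,760 of the $32,000 range has been used: income = $167,900 + $32,000 × 1,345/10,760 = $171,900.

$171,900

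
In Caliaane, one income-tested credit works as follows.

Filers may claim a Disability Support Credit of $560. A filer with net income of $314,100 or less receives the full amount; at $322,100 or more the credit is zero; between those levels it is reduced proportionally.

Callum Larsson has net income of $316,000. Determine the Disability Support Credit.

Disability Support Credit: $316,000 is $1,900 into a $8,000 phase-out range, leaving 6,100/8,000 of the credit: $560 × 6,100/8,000 = $427.

$427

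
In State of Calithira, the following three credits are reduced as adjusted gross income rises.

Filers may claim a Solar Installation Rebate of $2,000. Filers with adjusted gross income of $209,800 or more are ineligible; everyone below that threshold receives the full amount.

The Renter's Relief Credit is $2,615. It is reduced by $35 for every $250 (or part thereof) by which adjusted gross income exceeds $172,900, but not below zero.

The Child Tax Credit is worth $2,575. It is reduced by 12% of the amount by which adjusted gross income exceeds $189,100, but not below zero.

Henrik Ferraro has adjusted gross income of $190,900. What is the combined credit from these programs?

$4,454

Solar Installation Rebate: $190,900 is below the $209,800 cutoff, so the full $2,000 applies.
Renter's Relief Credit: income exceeds $172,900 by $18,000, which is 72 full-or-partial $250 increments; reduction = 72 × $35 = $2,520, leaving $95.
Child Tax Credit: 12% of the $1,800 excess over $189,100 is $216; credit = $2,575 − $216 = $2,359.
Total: $2,000 + $95 + $2,359 = $4,454.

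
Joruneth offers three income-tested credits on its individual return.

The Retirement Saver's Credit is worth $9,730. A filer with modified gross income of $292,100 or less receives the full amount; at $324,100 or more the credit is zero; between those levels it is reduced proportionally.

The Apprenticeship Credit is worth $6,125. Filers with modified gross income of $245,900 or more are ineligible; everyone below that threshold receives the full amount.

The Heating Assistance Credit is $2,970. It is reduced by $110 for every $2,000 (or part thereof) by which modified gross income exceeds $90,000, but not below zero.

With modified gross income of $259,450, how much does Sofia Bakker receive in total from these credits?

Retirement Saver's Credit: $259,450 is at or below the $292,100 threshold, so the full $9,730 applies.
Apprenticeship Credit: $259,450 meets or exceeds the $245,900 cutoff, so the credit is $0.
Heating Assistance Credit: income exceeds $90,000 by $169,450 → 85 increments × $110 = $9,350 ≥ base, so the credit is $0.
Total: $9,730 + $0 + $0 = $9,730.

$9,730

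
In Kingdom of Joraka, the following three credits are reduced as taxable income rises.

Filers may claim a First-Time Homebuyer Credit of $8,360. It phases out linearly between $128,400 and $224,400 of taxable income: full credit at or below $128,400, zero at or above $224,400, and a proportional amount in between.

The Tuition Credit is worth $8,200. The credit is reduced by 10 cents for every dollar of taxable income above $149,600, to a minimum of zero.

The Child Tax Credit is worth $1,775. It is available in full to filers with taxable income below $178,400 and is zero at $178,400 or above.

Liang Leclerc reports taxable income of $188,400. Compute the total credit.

$7,455

First-Time Homebuyer Credit: $188,400 is $60,000 into a $96,000 phase-out range, leaving 36,000/96,000 of the credit: $8,360 × 36,000/96,000 = $3,135.
Tuition Credit: 10% of the $38,800 excess over $149,600 is $3,880; credit = $8,200 − $3,880 = $4,320.
Child Tax Credit: $188,400 meets or exceeds the $178,400 cutoff, so the credit is $0.
Total: $3,135 + $4,320 + $0 = $7,455.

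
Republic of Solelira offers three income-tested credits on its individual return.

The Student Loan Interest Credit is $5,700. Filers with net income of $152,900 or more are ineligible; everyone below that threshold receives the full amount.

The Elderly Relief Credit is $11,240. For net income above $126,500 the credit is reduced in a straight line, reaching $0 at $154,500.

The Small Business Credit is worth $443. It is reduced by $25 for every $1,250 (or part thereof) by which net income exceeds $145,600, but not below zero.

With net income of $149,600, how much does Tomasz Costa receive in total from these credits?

Student Loan Interest Credit: $149,600 is below the $152,900 cutoff, so the full $5,700 applies.
Elderly Relief Credit: $149,600 is $23,100 into a $28,000 phase-out range, leaving 4,900/28,000 of the credit: $11,240 × 4,900/28,000 = $1,967.
Small Business Credit: income exceeds $145,600 by $4,000, which is 4 full-or-partial $1,250 increments; reduction = 4 × $25 = $100, leaving $343.
Total: $5,700 + $1,967 + $343 = $8,010.

$8,010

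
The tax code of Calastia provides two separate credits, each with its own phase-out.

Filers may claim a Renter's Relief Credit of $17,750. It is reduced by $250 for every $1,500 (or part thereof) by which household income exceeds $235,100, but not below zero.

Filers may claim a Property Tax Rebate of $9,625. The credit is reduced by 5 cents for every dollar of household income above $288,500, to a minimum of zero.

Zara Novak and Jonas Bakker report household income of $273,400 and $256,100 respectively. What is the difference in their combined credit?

$3,000

Zara ($273,400): Renter's Relief Credit: income exceeds $235,100 by $38,300, which is 26 full-or-partial $1,500 increments; reduction = 26 × $250 = $6,500, leaving $11,250. Property Tax Rebate: $273,400 is at or below the $288,500 threshold, so the full $9,625 applies. total $11,250 + $9,625 = $20,875
Jonas ($256,100): Renter's Relief Credit: income exceeds $235,100 by $21,000, which is 14 full-or-partial $1,500 increments; reduction = 14 × $250 = $3,500, leaving $14,250. Property Tax Rebate: $256,100 is at or below the $288,500 threshold, so the full $9,625 applies. total $14,250 + $9,625 = $23,875
Difference: |$20,875 − $23,875| = $3,000.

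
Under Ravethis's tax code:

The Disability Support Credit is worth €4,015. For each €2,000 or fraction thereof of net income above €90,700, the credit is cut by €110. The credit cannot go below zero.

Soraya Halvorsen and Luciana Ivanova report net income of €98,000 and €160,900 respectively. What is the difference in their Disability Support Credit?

Soraya (€98,000): Disability Support Credit: income exceeds €90,700 by €7,300, which is 4 full-or-partial €2,000 increments; reduction = 4 × €110 = €440, leaving €3,575.
Luciana (€160,900): Disability Support Credit: income exceeds €90,700 by €70,200, which is 36 full-or-partial €2,000 increments; reduction = 36 × €110 = €3,960, leaving €55.
Difference: |€3,575 − €55| = €3,520.

€3,520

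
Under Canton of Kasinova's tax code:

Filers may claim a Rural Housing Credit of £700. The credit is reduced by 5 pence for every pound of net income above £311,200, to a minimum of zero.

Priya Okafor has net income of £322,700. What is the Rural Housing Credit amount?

Rural Housing Credit: 5% of the £11,500 excess over £311,200 is £575; credit = £700 − £575 = £125.

£125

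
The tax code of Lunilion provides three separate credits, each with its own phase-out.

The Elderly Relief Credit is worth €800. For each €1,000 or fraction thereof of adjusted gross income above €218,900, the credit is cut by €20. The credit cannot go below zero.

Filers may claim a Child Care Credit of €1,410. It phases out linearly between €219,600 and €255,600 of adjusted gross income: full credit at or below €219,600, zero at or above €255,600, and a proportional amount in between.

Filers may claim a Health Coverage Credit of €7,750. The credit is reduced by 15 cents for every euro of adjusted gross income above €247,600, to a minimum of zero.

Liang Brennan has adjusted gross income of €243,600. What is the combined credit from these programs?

€8,520

Elderly Relief Credit: income exceeds €218,900 by €24,700, which is 25 full-or-partial €1,000 increments; reduction = 25 × €20 = €500, leaving €300.
Child Care Credit: €243,600 is €24,000 into a €36,000 phase-out range, leaving 12,000/36,000 of the credit: €1,410 × 12,000/36,000 = €470.
Health Coverage Credit: €243,600 is at or below the €247,600 threshold, so the full €7,750 applies.
Total: €300 + €470 + €7,750 = €8,520.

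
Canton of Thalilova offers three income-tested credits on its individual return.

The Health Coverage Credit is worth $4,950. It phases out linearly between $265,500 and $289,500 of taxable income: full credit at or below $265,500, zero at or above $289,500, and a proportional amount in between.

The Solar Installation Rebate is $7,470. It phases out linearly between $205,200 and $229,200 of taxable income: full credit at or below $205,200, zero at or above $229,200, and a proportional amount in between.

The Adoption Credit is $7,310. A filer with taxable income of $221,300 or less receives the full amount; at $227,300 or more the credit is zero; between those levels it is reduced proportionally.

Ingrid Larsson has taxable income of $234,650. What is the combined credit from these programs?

Health Coverage Credit: $234,650 is at or below the $265,500 threshold, so the full $4,950 applies.
Solar Installation Rebate: $234,650 is at or above $229,200, so the credit is $0.
Adoption Credit: $234,650 is at or above $227,300, so the credit is $0.
Total: $4,950 + $0 + $0 = $4,950.

$4,950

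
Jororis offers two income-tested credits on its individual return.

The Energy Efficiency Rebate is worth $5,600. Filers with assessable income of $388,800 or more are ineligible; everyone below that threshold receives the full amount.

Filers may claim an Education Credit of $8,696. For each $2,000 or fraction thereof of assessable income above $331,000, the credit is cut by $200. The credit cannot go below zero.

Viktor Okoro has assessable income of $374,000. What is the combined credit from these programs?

$9,896

Energy Efficiency Rebate: $374,000 is below the $388,800 cutoff, so the full $5,600 applies.
Education Credit: income exceeds $331,000 by $43,000, which is 22 full-or-partial $2,000 increments; reduction = 22 × $200 = $4,400, leaving $4,296.
Total: $5,600 + $4,296 = $9,896.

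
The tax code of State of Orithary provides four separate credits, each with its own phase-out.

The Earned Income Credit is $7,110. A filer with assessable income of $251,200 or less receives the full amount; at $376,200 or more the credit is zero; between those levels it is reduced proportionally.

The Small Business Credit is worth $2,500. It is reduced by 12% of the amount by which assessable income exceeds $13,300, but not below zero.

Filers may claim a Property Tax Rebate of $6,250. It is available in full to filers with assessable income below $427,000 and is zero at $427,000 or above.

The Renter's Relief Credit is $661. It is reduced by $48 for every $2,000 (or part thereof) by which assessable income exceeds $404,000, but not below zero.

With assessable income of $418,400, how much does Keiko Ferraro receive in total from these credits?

$6,527

Earned Income Credit: $418,400 is at or above $376,200, so the credit is $0.
Small Business Credit: 12% of the $405,100 excess over $13,300 is $48,612 ≥ base, so the credit is $0.
Property Tax Rebate: $418,400 is below the $427,000 cutoff, so the full $6,250 applies.
Renter's Relief Credit: income exceeds $404,000 by $14,400, which is 8 full-or-partial $2,000 increments; reduction = 8 × $48 = $384, leaving $277.
Total: $0 + $0 + $6,250 + $277 = $6,527.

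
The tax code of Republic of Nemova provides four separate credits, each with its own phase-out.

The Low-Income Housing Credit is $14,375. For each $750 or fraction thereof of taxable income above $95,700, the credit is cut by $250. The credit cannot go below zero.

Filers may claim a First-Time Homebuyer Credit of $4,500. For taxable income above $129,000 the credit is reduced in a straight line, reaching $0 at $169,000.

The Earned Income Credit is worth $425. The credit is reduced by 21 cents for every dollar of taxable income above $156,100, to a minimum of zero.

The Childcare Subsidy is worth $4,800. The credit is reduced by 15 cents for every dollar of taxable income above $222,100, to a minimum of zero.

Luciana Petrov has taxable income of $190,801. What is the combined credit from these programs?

$4,800

Low-Income Housing Credit: income exceeds $95,700 by $95,101 → 127 increments × $250 = $31,750 ≥ base, so the credit is $0.
First-Time Homebuyer Credit: $190,801 is at or above $169,000, so the credit is $0.
Earned Income Credit: 21% of the $34,701 excess over $156,100 is $7,287.21 ≥ base, so the credit is $0.
Childcare Subsidy: $190,801 is at or below the $222,100 threshold, so the full $4,800 applies.
Total: $0 + $0 + $0 + $4,800 = $4,800.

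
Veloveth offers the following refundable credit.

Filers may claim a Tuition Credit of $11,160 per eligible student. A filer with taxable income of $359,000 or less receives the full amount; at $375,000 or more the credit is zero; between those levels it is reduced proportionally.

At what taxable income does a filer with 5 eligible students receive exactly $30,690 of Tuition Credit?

Full credit = 5 × $11,160 = $55,800.
$30,690 is 30,690/55,800 of the full $55,800, so 25,110/55,800 of the $16,000 range has been used: income = $359,000 + $16,000 × 25,110/55,800 = $366,200.

$366,200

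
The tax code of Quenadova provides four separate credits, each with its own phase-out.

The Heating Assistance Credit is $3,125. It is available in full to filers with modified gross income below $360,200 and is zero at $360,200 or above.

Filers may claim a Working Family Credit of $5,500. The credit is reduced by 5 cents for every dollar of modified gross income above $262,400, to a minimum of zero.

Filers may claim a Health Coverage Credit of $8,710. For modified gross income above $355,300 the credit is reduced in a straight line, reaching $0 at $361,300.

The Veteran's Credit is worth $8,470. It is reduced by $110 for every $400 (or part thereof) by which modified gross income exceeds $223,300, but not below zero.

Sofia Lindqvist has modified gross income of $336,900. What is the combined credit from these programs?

Heating Assistance Credit: $336,900 is below the $360,200 cutoff, so the full $3,125 applies.
Working Family Credit: 5% of the $74,500 excess over $262,400 is $3,725; credit = $5,500 − $3,725 = $1,775.
Health Coverage Credit: $336,900 is at or below the $355,300 threshold, so the full $8,710 applies.
Veteran's Credit: income exceeds $223,300 by $113,600 → 284 increments × $110 = $31,240 ≥ base, so the credit is $0.
Total: $3,125 + $1,775 + $8,710 + $0 = $13,610.

$13,610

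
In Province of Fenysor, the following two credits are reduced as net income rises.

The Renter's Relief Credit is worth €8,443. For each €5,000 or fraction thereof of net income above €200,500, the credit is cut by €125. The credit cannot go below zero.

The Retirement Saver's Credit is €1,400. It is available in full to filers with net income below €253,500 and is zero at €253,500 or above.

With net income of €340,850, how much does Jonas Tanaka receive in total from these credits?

Renter's Relief Credit: income exceeds €200,500 by €140,350, which is 29 full-or-partial €5,000 increments; reduction = 29 × €125 = €3,625, leaving €4,818.
Retirement Saver's Credit: €340,850 meets or exceeds the €253,500 cutoff, so the credit is €0.
Total: €4,818 + €0 = €4,818.

€4,818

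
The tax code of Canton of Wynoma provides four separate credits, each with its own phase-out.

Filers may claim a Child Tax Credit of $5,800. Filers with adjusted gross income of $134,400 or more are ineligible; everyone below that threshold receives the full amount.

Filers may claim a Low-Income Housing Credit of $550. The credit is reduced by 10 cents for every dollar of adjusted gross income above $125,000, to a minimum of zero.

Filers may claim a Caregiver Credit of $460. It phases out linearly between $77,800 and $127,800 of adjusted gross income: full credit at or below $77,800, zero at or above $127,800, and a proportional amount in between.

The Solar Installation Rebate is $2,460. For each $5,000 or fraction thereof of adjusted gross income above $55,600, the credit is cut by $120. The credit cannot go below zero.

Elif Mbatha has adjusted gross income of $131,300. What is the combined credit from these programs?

$6,340

Child Tax Credit: $131,300 is below the $134,400 cutoff, so the full $5,800 applies.
Low-Income Housing Credit: 10% of the $6,300 excess over $125,000 is $630 ≥ base, so the credit is $0.
Caregiver Credit: $131,300 is at or above $127,800, so the credit is $0.
Solar Installation Rebate: income exceeds $55,600 by $75,700, which is 16 full-or-partial $5,000 increments; reduction = 16 × $120 = $1,920, leaving $540.
Total: $5,800 + $0 + $0 + $540 = $6,340.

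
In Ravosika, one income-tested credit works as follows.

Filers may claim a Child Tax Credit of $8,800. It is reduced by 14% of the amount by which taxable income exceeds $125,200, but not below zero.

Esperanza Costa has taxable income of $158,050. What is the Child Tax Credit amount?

$4,201

Child Tax Credit: 14% of the $32,850 excess over $125,200 is $4,599; credit = $8,800 − $4,599 = $4,201.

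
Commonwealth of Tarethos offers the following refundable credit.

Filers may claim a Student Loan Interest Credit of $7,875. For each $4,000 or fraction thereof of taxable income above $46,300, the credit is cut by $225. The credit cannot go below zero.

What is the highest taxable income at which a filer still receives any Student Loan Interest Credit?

After 34 increments the reduction is 34 × $225 = $7,650, leaving $225; one more increment wipes it out. Increment 34 ends at excess 34 × $4,000 = $136,000, so the highest qualifying income is $46,300 + $136,000 = $182,300.

$182,300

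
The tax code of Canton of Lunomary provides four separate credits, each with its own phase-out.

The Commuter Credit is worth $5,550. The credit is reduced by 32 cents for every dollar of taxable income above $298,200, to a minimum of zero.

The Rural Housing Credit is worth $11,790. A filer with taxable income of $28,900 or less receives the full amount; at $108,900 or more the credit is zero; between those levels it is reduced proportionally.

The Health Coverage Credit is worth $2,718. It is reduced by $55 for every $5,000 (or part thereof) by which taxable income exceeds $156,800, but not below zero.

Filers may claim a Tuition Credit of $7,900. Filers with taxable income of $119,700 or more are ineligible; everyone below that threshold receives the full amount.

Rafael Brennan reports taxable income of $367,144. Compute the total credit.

$353

Commuter Credit: 32% of the $68,944 excess over $298,200 is $22,062.08 ≥ base, so the credit is $0.
Rural Housing Credit: $367,144 is at or above $108,900, so the credit is $0.
Health Coverage Credit: income exceeds $156,800 by $210,344, which is 43 full-or-partial $5,000 increments; reduction = 43 × $55 = $2,365, leaving $353.
Tuition Credit: $367,144 meets or exceeds the $119,700 cutoff, so the credit is $0.
Total: $0 + $0 + $353 + $0 = $353.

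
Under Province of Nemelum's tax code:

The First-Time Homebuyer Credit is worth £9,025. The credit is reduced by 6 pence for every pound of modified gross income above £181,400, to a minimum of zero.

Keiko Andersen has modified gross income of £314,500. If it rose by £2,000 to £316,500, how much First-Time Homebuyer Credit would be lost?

At £314,500 — 6% of the £133,100 excess over £181,400 is £7,986; credit = £9,025 − £7,986 = £1,039.
At £316,500 — 6% of the £135,100 excess over £181,400 is £8,106; credit = £9,025 − £8,106 = £919.
Lost: £1,039 − £919 = £120.

£120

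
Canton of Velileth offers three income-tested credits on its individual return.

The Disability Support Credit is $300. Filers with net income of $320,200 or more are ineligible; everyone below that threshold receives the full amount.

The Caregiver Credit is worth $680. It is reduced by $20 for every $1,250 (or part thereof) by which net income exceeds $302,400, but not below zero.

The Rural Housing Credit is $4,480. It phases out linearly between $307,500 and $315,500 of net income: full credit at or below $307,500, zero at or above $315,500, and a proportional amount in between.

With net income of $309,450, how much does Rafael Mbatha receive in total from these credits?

Disability Support Credit: $309,450 is below the $320,200 cutoff, so the full $300 applies.
Caregiver Credit: income exceeds $302,400 by $7,050, which is 6 full-or-partial $1,250 increments; reduction = 6 × $20 = $120, leaving $560.
Rural Housing Credit: $309,450 is $1,950 into a $8,000 phase-out range, leaving 6,050/8,000 of the credit: $4,480 × 6,050/8,000 = $3,388.
Total: $300 + $560 + $3,388 = $4,248.

$4,248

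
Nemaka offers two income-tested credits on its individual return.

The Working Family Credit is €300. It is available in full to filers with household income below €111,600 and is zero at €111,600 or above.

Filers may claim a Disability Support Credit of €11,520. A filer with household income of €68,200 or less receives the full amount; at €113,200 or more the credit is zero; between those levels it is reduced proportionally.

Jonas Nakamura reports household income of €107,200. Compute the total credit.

Working Family Credit: €107,200 is below the €111,600 cutoff, so the full €300 applies.
Disability Support Credit: €107,200 is €39,000 into a €45,000 phase-out range, leaving 6,000/45,000 of the credit: €11,520 × 6,000/45,000 = €1,536.
Total: €300 + €1,536 = €1,836.

€1,836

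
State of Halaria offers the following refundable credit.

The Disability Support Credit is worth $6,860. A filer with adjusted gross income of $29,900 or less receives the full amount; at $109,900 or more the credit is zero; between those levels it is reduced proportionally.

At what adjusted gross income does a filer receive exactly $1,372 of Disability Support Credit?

$93,900

$1,372 is 1,372/6,860 of the full $6,860, so 5,488/6,860 of the $80,000 range has been used: income = $29,900 + $80,000 × 5,488/6,860 = $93,900.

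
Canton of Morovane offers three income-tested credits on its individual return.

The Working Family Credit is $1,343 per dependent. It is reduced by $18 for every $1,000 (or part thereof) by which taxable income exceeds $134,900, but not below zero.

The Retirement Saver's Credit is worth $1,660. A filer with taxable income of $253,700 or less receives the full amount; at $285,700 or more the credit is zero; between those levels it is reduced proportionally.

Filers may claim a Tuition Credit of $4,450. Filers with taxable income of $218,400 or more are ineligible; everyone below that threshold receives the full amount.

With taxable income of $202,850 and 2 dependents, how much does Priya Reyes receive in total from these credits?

$7,572

Working Family Credit: base = 2 × $1,343 = $2,686. income exceeds $134,900 by $67,950, which is 68 full-or-partial $1,000 increments; reduction = 68 × $18 = $1,224, leaving $1,462.
Retirement Saver's Credit: $202,850 is at or below the $253,700 threshold, so the full $1,660 applies.
Tuition Credit: $202,850 is below the $218,400 cutoff, so the full $4,450 applies.
Total: $1,462 + $1,660 + $4,450 = $7,572.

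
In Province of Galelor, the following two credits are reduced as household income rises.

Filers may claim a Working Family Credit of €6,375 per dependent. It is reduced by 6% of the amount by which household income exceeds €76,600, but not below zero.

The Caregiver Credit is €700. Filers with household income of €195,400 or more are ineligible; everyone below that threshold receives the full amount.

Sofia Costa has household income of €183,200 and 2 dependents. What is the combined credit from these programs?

Working Family Credit: base = 2 × €6,375 = €12,750. 6% of the €106,600 excess over €76,600 is €6,396; credit = €12,750 − €6,396 = €6,354.
Caregiver Credit: €183,200 is below the €195,400 cutoff, so the full €700 applies.
Total: €6,354 + €700 = €7,054.

€7,054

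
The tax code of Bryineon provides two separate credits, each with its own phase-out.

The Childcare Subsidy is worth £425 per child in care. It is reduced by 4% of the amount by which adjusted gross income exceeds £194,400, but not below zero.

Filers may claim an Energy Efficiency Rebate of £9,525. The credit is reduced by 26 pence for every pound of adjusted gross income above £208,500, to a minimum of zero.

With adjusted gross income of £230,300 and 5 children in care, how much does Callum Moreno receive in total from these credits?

Childcare Subsidy: base = 5 × £425 = £2,125. 4% of the £35,900 excess over £194,400 is £1,436; credit = £2,125 − £1,436 = £689.
Energy Efficiency Rebate: 26% of the £21,800 excess over £208,500 is £5,668; credit = £9,525 − £5,668 = £3,857.
Total: £689 + £3,857 = £4,546.

£4,546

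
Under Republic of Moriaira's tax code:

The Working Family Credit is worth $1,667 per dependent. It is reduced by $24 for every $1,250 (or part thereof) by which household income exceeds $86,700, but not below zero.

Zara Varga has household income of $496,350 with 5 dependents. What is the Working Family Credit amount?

Working Family Credit: base = 5 × $1,667 = $8,335. income exceeds $86,700 by $409,650, which is 328 full-or-partial $1,250 increments; reduction = 328 × $24 = $7,872, leaving $463.

$463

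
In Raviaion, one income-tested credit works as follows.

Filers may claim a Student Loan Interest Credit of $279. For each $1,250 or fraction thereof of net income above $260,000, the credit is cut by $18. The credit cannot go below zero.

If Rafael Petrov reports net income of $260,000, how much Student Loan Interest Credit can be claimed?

$279

Student Loan Interest Credit: $260,000 is at or below the $260,000 threshold, so the full $279 applies.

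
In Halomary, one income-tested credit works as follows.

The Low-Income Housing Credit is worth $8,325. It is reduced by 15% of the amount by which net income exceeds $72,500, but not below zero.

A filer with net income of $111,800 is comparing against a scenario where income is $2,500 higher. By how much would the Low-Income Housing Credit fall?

At $111,800 — 15% of the $39,300 excess over $72,500 is $5,895; credit = $8,325 − $5,895 = $2,430.
At $114,300 — 15% of the $41,800 excess over $72,500 is $6,270; credit = $8,325 − $6,270 = $2,055.
Lost: $2,430 − $2,055 = $375.

$375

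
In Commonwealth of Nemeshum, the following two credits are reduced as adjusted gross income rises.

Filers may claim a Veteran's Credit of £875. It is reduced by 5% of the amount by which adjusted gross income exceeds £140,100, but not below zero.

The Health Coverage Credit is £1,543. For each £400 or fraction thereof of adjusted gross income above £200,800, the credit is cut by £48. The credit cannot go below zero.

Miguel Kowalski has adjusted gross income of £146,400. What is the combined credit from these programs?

£2,103

Veteran's Credit: 5% of the £6,300 excess over £140,100 is £315; credit = £875 − £315 = £560.
Health Coverage Credit: £146,400 is at or below the £200,800 threshold, so the full £1,543 applies.
Total: £560 + £1,543 = £2,103.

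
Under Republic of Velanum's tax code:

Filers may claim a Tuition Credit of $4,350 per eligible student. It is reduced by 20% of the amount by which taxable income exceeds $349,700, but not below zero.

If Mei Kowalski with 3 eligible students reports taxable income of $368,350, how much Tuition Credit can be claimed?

$9,320

Tuition Credit: base = 3 × $4,350 = $13,050. 20% of the $18,650 excess over $349,700 is $3,730; credit = $13,050 − $3,730 = $9,320.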